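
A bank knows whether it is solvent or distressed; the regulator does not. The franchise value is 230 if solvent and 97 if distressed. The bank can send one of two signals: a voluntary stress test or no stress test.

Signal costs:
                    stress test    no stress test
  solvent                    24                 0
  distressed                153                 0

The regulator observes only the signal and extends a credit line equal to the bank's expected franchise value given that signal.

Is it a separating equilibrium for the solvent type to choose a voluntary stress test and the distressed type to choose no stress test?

Under separation the regulator infers type exactly: stress test → solvent (pays 230), no stress test → distressed (pays 97).
Solvent: stress test gives 230 − 24 = 206; no stress test gives 97 − 0 = 97. No deviation. ✓
Distressed: no stress test gives 97 − 0 = 97; stress test gives 230 − 153 = 77. No deviation. ✓
Both incentive constraints hold.

Yes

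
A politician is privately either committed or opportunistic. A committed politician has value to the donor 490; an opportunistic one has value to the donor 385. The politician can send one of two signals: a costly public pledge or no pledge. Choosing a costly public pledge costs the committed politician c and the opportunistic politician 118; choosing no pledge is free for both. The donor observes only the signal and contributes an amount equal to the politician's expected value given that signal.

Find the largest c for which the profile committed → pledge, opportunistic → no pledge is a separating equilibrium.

105

Under separation: pledge → committed (pays 490); no pledge → opportunistic (pays 385).
Opportunistic: 385 − 0 = 385 ≥ 490 − 118 = 372. Holds regardless of c. ✓
Committed: 490 − c ≥ 385 − 0, so c ≤ 490 − 385 = 105.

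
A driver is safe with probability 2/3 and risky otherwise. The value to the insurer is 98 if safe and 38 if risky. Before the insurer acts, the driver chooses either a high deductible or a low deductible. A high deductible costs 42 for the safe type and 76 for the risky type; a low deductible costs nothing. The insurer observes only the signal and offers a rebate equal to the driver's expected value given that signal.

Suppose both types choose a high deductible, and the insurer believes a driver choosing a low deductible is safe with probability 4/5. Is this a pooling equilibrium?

On the equilibrium path (high deductible) the insurer holds the prior 2/3 and pays 2/3·98 + 1/3·38 = 78. Off-path (low deductible) belief 4/5 gives 4/5·98 + 1/5·38 = 86.
Safe: high deductible gives 78 − 42 = 36; low deductible gives 86 − 0 = 86. Deviates. ✗
Risky: high deductible gives 78 − 76 = 2; low deductible gives 86 − 0 = 86. Deviates. ✗

No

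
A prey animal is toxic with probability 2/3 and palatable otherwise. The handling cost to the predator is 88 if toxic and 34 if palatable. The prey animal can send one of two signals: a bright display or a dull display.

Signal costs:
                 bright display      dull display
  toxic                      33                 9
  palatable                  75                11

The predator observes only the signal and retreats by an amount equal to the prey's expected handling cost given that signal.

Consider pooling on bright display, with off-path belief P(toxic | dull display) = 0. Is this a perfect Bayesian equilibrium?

On the equilibrium path (bright display) the predator holds the prior 2/3 and pays 2/3·88 + 1/3·34 = 70. Off-path (dull display) belief 0 gives 0·88 + 1·34 = 34.
Toxic: bright display gives 70 − 33 = 37; dull display gives 34 − 9 = 25. Stays. ✓
Palatable: bright display gives 70 − 75 = -5; dull display gives 34 − 11 = 23. Deviates. ✗

No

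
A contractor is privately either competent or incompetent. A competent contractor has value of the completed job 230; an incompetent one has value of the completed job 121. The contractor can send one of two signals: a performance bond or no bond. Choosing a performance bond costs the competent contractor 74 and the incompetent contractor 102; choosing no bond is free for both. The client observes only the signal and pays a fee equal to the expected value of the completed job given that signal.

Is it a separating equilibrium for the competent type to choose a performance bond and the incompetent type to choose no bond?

Under separation the client infers type exactly: bond → competent (pays 230), no bond → incompetent (pays 121).
Competent: bond gives 230 − 74 = 156; no bond gives 121 − 0 = 121. No deviation. ✓
Incompetent: no bond gives 121 − 0 = 121; bond gives 230 − 102 = 128. Would deviate. ✗

No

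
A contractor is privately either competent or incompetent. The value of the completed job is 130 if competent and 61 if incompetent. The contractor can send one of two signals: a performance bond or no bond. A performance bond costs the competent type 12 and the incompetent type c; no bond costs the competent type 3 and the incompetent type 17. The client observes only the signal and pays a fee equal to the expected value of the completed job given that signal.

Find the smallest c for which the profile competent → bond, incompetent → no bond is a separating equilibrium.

86

Under separation: bond → competent (pays 130); no bond → incompetent (pays 61).
Competent: 130 − 12 = 118 ≥ 61 − 3 = 58. Holds regardless of c. ✓
Incompetent: 61 − 17 ≥ 130 − c, so c ≥ 130 − 44 = 86.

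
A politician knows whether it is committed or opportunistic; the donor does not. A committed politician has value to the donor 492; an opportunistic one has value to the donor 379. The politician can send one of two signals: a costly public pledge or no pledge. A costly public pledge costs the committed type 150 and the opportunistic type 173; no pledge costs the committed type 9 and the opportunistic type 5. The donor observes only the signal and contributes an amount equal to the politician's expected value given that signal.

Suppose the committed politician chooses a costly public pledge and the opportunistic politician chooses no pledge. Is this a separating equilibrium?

If types separate, pledge earns payment 492 and no pledge earns 379.
Committed: pledge gives 492 − 150 = 342; no pledge gives 379 − 9 = 370. Would deviate. ✗
Opportunistic: no pledge gives 379 − 5 = 374; pledge gives 492 − 173 = 319. No deviation. ✓

No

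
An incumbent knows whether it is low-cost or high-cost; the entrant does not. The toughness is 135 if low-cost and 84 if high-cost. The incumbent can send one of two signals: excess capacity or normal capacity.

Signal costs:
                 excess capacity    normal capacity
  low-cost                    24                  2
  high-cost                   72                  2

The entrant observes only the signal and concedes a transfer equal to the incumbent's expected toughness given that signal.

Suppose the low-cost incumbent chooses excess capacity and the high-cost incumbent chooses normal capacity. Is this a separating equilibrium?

If types separate, excess capacity earns payment 135 and normal capacity earns 84.
Low-cost: excess capacity gives 135 − 24 = 111; normal capacity gives 84 − 2 = 82. No deviation. ✓
High-cost: normal capacity gives 84 − 2 = 82; excess capacity gives 135 − 72 = 63. No deviation. ✓
Neither type gains from mimicking the other.

Yes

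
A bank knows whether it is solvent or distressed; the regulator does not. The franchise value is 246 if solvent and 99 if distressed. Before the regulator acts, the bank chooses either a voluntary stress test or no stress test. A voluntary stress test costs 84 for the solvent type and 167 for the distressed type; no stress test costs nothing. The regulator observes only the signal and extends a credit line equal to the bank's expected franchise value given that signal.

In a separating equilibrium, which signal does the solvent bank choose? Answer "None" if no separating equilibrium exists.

Try solvent → stress test, distressed → no stress test:
  Under separation the regulator infers type exactly: stress test → solvent (pays 246), no stress test → distressed (pays 99).
  Solvent: stress test gives 246 − 84 = 162; no stress test gives 99 − 0 = 99. No deviation. ✓
  Distressed: no stress test gives 99 − 0 = 99; stress test gives 246 − 167 = 79. No deviation. ✓
Both hold — the solvent type sends stress test.

stress test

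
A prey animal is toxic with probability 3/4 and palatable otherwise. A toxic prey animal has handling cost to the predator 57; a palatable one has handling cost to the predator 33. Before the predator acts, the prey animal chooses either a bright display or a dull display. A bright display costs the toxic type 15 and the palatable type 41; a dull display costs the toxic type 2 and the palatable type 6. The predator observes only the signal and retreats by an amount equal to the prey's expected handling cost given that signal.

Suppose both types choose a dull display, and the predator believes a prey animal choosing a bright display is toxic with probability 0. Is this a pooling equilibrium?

Yes

On the equilibrium path (dull display) the predator holds the prior 3/4 and pays 3/4·57 + 1/4·33 = 51. Off-path (bright display) belief 0 gives 0·57 + 1·33 = 33.
Toxic: dull display gives 51 − 2 = 49; bright display gives 33 − 15 = 18. Stays. ✓
Palatable: dull display gives 51 − 6 = 45; bright display gives 33 − 41 = -8. Stays. ✓
Beliefs are Bayes-consistent on-path and both types best-respond.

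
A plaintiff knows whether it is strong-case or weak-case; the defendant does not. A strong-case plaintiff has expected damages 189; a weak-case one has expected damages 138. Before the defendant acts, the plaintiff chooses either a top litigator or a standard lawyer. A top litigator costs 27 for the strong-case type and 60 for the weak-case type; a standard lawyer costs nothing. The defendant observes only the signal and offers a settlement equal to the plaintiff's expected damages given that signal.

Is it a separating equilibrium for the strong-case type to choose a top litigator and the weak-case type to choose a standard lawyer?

If types separate, top litigator earns payment 189 and standard lawyer earns 138.
Strong-case: top litigator gives 189 − 27 = 162; standard lawyer gives 138 − 0 = 138. No deviation. ✓
Weak-case: standard lawyer gives 138 − 0 = 138; top litigator gives 189 − 60 = 129. No deviation. ✓
Both incentive constraints hold.

Yes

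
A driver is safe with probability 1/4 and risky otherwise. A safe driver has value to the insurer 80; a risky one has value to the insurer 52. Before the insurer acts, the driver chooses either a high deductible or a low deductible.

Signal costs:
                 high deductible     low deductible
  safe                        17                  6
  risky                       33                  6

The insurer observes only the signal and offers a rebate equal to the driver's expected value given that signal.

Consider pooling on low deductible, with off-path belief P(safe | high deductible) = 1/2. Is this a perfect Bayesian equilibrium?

At the pooled signal (low deductible) the insurer holds the prior 1/4 and pays 1/4·80 + 3/4·52 = 59. Off-path (high deductible) belief 1/2 gives 1/2·80 + 1/2·52 = 66.
Safe: low deductible gives 59 − 6 = 53; high deductible gives 66 − 17 = 49. Stays. ✓
Risky: low deductible gives 59 − 6 = 53; high deductible gives 66 − 33 = 33. Stays. ✓

Yes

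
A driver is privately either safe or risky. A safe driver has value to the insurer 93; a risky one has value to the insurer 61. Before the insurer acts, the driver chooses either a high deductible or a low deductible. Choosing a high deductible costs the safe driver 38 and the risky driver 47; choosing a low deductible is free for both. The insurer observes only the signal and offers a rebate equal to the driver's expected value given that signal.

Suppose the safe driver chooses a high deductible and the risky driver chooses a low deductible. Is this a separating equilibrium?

No

If types separate, high deductible earns payment 93 and low deductible earns 61.
Safe: high deductible gives 93 − 38 = 55; low deductible gives 61 − 0 = 61. Would deviate. ✗
Risky: low deductible gives 61 − 0 = 61; high deductible gives 93 − 47 = 46. No deviation. ✓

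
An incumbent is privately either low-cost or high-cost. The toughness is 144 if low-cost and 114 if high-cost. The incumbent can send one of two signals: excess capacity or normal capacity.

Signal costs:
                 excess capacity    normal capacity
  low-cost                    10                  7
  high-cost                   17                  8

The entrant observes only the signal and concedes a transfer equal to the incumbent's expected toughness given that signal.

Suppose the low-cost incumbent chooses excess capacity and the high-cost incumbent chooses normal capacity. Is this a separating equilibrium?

No

If types separate, excess capacity earns payment 144 and normal capacity earns 114.
Low-cost: excess capacity gives 144 − 10 = 134; normal capacity gives 114 − 7 = 107. No deviation. ✓
High-cost: normal capacity gives 114 − 8 = 106; excess capacity gives 144 − 17 = 127. Would deviate. ✗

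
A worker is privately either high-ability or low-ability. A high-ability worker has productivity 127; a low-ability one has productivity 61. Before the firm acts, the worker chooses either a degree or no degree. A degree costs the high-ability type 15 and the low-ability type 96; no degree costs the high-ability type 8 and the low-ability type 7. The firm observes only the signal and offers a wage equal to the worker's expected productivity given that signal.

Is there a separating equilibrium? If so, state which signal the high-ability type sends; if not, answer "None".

Try high-ability → degree, low-ability → no degree:
  Under separation the firm infers type exactly: degree → high-ability (pays 127), no degree → low-ability (pays 61).
  High-ability: degree gives 127 − 15 = 112; no degree gives 61 − 8 = 53. No deviation. ✓
  Low-ability: no degree gives 61 − 7 = 54; degree gives 127 − 96 = 31. No deviation. ✓
Both hold — the high-ability type sends degree.

degree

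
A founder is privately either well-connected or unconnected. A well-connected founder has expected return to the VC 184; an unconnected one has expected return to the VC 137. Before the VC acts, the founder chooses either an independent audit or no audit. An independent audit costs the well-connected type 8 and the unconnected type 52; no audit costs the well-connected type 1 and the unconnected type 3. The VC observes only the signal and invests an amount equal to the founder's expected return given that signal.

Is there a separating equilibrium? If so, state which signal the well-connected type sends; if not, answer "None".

Try well-connected → audit, unconnected → no audit:
  Under separation the VC infers type exactly: audit → well-connected (pays 184), no audit → unconnected (pays 137).
  Well-connected: audit gives 184 − 8 = 176; no audit gives 137 − 1 = 136. No deviation. ✓
  Unconnected: no audit gives 137 − 3 = 134; audit gives 184 − 52 = 132. No deviation. ✓
Both hold — the well-connected type sends audit.

audit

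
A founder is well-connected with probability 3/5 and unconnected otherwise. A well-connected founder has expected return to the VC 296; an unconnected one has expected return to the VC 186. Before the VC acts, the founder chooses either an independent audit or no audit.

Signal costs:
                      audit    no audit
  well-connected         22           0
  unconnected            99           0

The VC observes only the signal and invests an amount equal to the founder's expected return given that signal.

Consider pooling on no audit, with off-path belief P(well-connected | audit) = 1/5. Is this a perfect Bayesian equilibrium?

Yes

On the equilibrium path (no audit) the VC holds the prior 3/5 and pays 3/5·296 + 2/5·186 = 252. Off-path (audit) belief 1/5 gives 1/5·296 + 4/5·186 = 208.
Well-connected: no audit gives 252 − 0 = 252; audit gives 208 − 22 = 186. Stays. ✓
Unconnected: no audit gives 252 − 0 = 252; audit gives 208 − 99 = 109. Stays. ✓
Beliefs are Bayes-consistent on-path and both types best-respond.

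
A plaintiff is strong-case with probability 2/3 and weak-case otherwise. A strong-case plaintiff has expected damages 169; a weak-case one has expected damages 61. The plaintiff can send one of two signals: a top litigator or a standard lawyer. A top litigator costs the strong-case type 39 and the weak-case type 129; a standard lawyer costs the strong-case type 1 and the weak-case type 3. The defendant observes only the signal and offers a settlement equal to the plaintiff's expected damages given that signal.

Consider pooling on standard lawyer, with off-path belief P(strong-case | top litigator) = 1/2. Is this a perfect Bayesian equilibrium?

Yes

At the pooled signal (standard lawyer) the defendant holds the prior 2/3 and pays 2/3·169 + 1/3·61 = 133. Off-path (top litigator) belief 1/2 gives 1/2·169 + 1/2·61 = 115.
Strong-case: standard lawyer gives 133 − 1 = 132; top litigator gives 115 − 39 = 76. Stays. ✓
Weak-case: standard lawyer gives 133 − 3 = 130; top litigator gives 115 − 129 = -14. Stays. ✓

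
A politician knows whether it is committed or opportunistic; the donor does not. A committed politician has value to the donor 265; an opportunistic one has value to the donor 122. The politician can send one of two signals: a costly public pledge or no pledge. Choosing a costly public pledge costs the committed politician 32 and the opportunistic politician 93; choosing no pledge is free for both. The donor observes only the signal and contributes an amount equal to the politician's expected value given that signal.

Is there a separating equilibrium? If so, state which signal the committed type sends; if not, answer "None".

Try committed → pledge, opportunistic → no pledge:
  Under separation the donor infers type exactly: pledge → committed (pays 265), no pledge → opportunistic (pays 122).
  Committed: pledge gives 265 − 32 = 233; no pledge gives 122 − 0 = 122. No deviation. ✓
  Opportunistic: no pledge gives 122 − 0 = 122; pledge gives 265 − 93 = 172. Would deviate. ✗
Try committed → no pledge, opportunistic → pledge:
  Under separation the donor infers type exactly: no pledge → committed (pays 265), pledge → opportunistic (pays 122).
  Committed: no pledge gives 265 − 0 = 265; pledge gives 122 − 32 = 90. No deviation. ✓
  Opportunistic: pledge gives 122 − 93 = 29; no pledge gives 265 − 0 = 265. Would deviate. ✗
Neither assignment is incentive-compatible.

None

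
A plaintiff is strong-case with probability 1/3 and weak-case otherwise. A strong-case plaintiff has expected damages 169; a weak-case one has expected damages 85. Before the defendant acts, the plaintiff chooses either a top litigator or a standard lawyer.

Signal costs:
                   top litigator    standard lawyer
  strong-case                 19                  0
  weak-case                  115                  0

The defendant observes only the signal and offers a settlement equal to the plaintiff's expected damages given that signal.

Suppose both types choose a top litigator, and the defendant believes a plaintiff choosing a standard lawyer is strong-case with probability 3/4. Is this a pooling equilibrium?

On the equilibrium path (top litigator) the defendant holds the prior 1/3 and pays 1/3·169 + 2/3·85 = 113. Off-path (standard lawyer) belief 3/4 gives 3/4·169 + 1/4·85 = 148.
Strong-case: top litigator gives 113 − 19 = 94; standard lawyer gives 148 − 0 = 148. Deviates. ✗
Weak-case: top litigator gives 113 − 115 = -2; standard lawyer gives 148 − 0 = 148. Deviates. ✗

No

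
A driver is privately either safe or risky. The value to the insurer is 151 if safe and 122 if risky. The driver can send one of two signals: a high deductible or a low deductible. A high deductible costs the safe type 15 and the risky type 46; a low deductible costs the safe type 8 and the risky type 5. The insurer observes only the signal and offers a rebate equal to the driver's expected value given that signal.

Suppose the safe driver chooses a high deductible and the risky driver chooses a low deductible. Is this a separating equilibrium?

Yes

Under separation the insurer infers type exactly: high deductible → safe (pays 151), low deductible → risky (pays 122).
Safe: high deductible gives 151 − 15 = 136; low deductible gives 122 − 8 = 114. No deviation. ✓
Risky: low deductible gives 122 − 5 = 117; high deductible gives 151 − 46 = 105. No deviation. ✓
Neither type gains from mimicking the other.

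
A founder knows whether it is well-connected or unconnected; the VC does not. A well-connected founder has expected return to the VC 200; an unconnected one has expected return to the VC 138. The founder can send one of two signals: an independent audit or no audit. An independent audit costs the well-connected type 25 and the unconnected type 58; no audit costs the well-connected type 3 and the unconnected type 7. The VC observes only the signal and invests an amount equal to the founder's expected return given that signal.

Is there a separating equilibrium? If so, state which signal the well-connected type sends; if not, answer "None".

Try well-connected → audit, unconnected → no audit:
  Under separation the VC infers type exactly: audit → well-connected (pays 200), no audit → unconnected (pays 138).
  Well-connected: audit gives 200 − 25 = 175; no audit gives 138 − 3 = 135. No deviation. ✓
  Unconnected: no audit gives 138 − 7 = 131; audit gives 200 − 58 = 142. Would deviate. ✗
Try well-connected → no audit, unconnected → audit:
  Under separation the VC infers type exactly: no audit → well-connected (pays 200), audit → unconnected (pays 138).
  Well-connected: no audit gives 200 − 3 = 197; audit gives 138 − 25 = 113. No deviation. ✓
  Unconnected: audit gives 138 − 58 = 80; no audit gives 200 − 7 = 193. Would deviate. ✗
Neither assignment is incentive-compatible.

None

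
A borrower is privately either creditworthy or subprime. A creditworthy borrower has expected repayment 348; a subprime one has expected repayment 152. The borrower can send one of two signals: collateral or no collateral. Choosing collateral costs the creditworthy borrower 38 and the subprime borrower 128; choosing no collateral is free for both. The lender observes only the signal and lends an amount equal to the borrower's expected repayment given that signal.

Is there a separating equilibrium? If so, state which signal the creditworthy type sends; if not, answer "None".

Try creditworthy → collateral, subprime → no collateral:
  Under separation the lender infers type exactly: collateral → creditworthy (pays 348), no collateral → subprime (pays 152).
  Creditworthy: collateral gives 348 − 38 = 310; no collateral gives 152 − 0 = 152. No deviation. ✓
  Subprime: no collateral gives 152 − 0 = 152; collateral gives 348 − 128 = 220. Would deviate. ✗
Try creditworthy → no collateral, subprime → collateral:
  Under separation the lender infers type exactly: no collateral → creditworthy (pays 348), collateral → subprime (pays 152).
  Creditworthy: no collateral gives 348 − 0 = 348; collateral gives 152 − 38 = 114. No deviation. ✓
  Subprime: collateral gives 152 − 128 = 24; no collateral gives 348 − 0 = 348. Would deviate. ✗
Neither assignment is incentive-compatible.

None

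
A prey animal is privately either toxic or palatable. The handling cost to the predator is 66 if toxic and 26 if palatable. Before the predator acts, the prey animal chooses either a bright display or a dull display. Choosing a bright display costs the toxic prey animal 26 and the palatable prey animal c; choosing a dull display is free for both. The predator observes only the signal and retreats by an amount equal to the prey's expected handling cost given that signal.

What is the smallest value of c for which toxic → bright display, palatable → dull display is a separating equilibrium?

40

Under separation: bright display → toxic (pays 66); dull display → palatable (pays 26).
Toxic: 66 − 26 = 40 ≥ 26 − 0 = 26. Holds regardless of c. ✓
Palatable: 26 − 0 ≥ 66 − c, so c ≥ 66 − 26 = 40.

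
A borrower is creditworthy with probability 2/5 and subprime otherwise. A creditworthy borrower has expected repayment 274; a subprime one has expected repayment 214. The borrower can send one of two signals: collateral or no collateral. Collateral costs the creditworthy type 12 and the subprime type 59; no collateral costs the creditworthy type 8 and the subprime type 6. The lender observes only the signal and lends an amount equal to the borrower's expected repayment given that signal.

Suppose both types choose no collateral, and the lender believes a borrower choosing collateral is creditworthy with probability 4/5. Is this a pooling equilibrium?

On the equilibrium path (no collateral) the lender holds the prior 2/5 and pays 2/5·274 + 3/5·214 = 238. Off-path (collateral) belief 4/5 gives 4/5·274 + 1/5·214 = 262.
Creditworthy: no collateral gives 238 − 8 = 230; collateral gives 262 − 12 = 250. Deviates. ✗
Subprime: no collateral gives 238 − 6 = 232; collateral gives 262 − 59 = 203. Stays. ✓

No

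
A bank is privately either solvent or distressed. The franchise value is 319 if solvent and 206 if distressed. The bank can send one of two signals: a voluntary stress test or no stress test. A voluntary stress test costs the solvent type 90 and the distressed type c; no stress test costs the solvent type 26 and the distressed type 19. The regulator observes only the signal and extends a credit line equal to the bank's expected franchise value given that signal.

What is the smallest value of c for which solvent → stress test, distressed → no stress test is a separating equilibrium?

132

Under separation: stress test → solvent (pays 319); no stress test → distressed (pays 206).
Solvent: 319 − 90 = 229 ≥ 206 − 26 = 180. Holds regardless of c. ✓
Distressed: 206 − 19 ≥ 319 − c, so c ≥ 319 − 187 = 132.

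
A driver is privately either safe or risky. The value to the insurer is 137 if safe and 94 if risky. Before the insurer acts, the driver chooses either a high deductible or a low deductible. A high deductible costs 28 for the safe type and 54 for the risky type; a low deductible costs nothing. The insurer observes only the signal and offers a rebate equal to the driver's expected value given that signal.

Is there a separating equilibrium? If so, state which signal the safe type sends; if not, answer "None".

high deductible

Try safe → high deductible, risky → low deductible:
  If types separate, high deductible earns payment 137 and low deductible earns 94.
  Safe: high deductible gives 137 − 28 = 109; low deductible gives 94 − 0 = 94. No deviation. ✓
  Risky: low deductible gives 94 − 0 = 94; high deductible gives 137 − 54 = 83. No deviation. ✓
Both hold — the safe type sends high deductible.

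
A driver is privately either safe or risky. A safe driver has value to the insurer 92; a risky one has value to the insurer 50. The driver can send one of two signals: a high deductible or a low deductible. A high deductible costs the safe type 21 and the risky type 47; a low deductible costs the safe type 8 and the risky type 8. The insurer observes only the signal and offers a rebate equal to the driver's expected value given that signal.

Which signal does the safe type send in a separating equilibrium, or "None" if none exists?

None

Try safe → high deductible, risky → low deductible:
  Under separation the insurer infers type exactly: high deductible → safe (pays 92), low deductible → risky (pays 50).
  Safe: high deductible gives 92 − 21 = 71; low deductible gives 50 − 8 = 42. No deviation. ✓
  Risky: low deductible gives 50 − 8 = 42; high deductible gives 92 − 47 = 45. Would deviate. ✗
Try safe → low deductible, risky → high deductible:
  Under separation the insurer infers type exactly: low deductible → safe (pays 92), high deductible → risky (pays 50).
  Safe: low deductible gives 92 − 8 = 84; high deductible gives 50 − 21 = 29. No deviation. ✓
  Risky: high deductible gives 50 − 47 = 3; low deductible gives 92 − 8 = 84. Would deviate. ✗
Neither assignment is incentive-compatible.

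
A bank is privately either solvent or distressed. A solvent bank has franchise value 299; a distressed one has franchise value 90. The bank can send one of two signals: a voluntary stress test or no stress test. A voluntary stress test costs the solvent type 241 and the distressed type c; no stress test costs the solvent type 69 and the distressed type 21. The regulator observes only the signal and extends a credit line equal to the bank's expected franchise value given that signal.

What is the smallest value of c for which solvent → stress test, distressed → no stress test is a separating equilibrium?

230

Under separation: stress test → solvent (pays 299); no stress test → distressed (pays 90).
Solvent: 299 − 241 = 58 ≥ 90 − 69 = 21. Holds regardless of c. ✓
Distressed: 90 − 21 ≥ 299 − c, so c ≥ 299 − 69 = 230.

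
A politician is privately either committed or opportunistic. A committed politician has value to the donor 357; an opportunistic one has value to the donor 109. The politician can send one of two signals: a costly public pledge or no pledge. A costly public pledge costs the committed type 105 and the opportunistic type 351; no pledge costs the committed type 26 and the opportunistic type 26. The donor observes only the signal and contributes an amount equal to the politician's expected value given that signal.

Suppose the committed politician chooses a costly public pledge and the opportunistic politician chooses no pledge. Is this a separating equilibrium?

If types separate, pledge earns payment 357 and no pledge earns 109.
Committed: pledge gives 357 − 105 = 252; no pledge gives 109 − 26 = 83. No deviation. ✓
Opportunistic: no pledge gives 109 − 26 = 83; pledge gives 357 − 351 = 6. No deviation. ✓
Neither type gains from mimicking the other.

Yes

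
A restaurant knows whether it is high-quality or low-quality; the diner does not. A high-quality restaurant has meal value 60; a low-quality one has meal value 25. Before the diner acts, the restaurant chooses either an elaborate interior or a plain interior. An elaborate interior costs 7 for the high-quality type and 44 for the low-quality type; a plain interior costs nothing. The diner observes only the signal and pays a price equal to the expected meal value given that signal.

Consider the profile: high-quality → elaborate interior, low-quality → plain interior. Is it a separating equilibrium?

Yes

Under separation the diner infers type exactly: elaborate interior → high-quality (pays 60), plain interior → low-quality (pays 25).
High-quality: elaborate interior gives 60 − 7 = 53; plain interior gives 25 − 0 = 25. No deviation. ✓
Low-quality: plain interior gives 25 − 0 = 25; elaborate interior gives 60 − 44 = 16. No deviation. ✓
Neither type gains from mimicking the other.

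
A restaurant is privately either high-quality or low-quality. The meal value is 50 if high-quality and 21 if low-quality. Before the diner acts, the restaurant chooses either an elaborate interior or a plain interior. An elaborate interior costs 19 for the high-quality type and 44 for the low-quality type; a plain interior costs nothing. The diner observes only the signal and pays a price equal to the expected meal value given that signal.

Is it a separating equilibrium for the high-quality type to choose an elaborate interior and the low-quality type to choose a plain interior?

If types separate, elaborate interior earns payment 50 and plain interior earns 21.
High-quality: elaborate interior gives 50 − 19 = 31; plain interior gives 21 − 0 = 21. No deviation. ✓
Low-quality: plain interior gives 21 − 0 = 21; elaborate interior gives 50 − 44 = 6. No deviation. ✓
Neither type gains from mimicking the other.

Yes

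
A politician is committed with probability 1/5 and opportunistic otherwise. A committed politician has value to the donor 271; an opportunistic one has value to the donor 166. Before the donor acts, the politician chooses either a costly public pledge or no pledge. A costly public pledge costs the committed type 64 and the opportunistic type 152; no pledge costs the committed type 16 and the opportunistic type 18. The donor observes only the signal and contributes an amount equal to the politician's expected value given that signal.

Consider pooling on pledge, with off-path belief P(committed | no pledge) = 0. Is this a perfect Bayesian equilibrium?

At the pooled signal (pledge) the donor holds the prior 1/5 and pays 1/5·271 + 4/5·166 = 187. Off-path (no pledge) belief 0 gives 0·271 + 1·166 = 166.
Committed: pledge gives 187 − 64 = 123; no pledge gives 166 − 16 = 150. Deviates. ✗
Opportunistic: pledge gives 187 − 152 = 35; no pledge gives 166 − 18 = 148. Deviates. ✗

No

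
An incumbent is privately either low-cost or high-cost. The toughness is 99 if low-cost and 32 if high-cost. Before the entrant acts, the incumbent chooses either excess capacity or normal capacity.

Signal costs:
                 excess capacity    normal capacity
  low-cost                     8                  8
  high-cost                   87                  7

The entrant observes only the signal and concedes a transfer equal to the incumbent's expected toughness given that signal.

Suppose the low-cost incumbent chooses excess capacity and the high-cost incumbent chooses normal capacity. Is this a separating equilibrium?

Yes

If types separate, excess capacity earns payment 99 and normal capacity earns 32.
Low-cost: excess capacity gives 99 − 8 = 91; normal capacity gives 32 − 8 = 24. No deviation. ✓
High-cost: normal capacity gives 32 − 7 = 25; excess capacity gives 99 − 87 = 12. No deviation. ✓
Both incentive constraints hold.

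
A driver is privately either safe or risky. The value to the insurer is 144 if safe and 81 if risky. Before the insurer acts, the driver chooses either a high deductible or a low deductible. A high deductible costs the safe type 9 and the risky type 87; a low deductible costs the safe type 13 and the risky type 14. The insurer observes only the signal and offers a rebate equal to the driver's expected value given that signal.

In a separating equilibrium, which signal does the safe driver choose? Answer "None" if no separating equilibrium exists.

high deductible

Try safe → high deductible, risky → low deductible:
  If types separate, high deductible earns payment 144 and low deductible earns 81.
  Safe: high deductible gives 144 − 9 = 135; low deductible gives 81 − 13 = 68. No deviation. ✓
  Risky: low deductible gives 81 − 14 = 67; high deductible gives 144 − 87 = 57. No deviation. ✓
Both hold — the safe type sends high deductible.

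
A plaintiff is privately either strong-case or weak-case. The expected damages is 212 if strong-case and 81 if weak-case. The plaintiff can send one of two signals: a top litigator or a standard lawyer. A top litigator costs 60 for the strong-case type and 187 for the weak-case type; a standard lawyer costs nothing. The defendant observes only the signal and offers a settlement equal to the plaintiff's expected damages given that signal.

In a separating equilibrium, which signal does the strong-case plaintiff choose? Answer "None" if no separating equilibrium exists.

Try strong-case → top litigator, weak-case → standard lawyer:
  If types separate, top litigator earns payment 212 and standard lawyer earns 81.
  Strong-case: top litigator gives 212 − 60 = 152; standard lawyer gives 81 − 0 = 81. No deviation. ✓
  Weak-case: standard lawyer gives 81 − 0 = 81; top litigator gives 212 − 187 = 25. No deviation. ✓
Both hold — the strong-case type sends top litigator.

top litigator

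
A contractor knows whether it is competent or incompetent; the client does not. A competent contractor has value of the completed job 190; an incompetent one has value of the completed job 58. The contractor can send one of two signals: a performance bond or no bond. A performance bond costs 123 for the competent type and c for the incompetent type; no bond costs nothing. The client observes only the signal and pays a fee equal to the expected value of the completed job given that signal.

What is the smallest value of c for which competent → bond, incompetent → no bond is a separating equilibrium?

Under separation: bond → competent (pays 190); no bond → incompetent (pays 58).
Competent: 190 − 123 = 67 ≥ 58 − 0 = 58. Holds regardless of c. ✓
Incompetent: 58 − 0 ≥ 190 − c, so c ≥ 190 − 58 = 132.

132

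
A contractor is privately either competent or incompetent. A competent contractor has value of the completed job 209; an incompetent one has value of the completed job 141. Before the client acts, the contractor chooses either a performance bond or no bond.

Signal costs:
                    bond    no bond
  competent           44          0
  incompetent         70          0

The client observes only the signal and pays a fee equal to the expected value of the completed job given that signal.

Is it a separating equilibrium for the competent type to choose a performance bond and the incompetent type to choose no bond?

If types separate, bond earns payment 209 and no bond earns 141.
Competent: bond gives 209 − 44 = 165; no bond gives 141 − 0 = 141. No deviation. ✓
Incompetent: no bond gives 141 − 0 = 141; bond gives 209 − 70 = 139. No deviation. ✓
Both incentive constraints hold.

Yes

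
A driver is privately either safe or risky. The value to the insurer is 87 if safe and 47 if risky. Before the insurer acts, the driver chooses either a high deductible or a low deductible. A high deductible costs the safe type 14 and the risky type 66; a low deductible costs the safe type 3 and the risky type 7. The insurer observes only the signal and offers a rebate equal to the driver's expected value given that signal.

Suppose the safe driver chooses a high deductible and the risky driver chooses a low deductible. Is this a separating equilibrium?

Yes

Under separation the insurer infers type exactly: high deductible → safe (pays 87), low deductible → risky (pays 47).
Safe: high deductible gives 87 − 14 = 73; low deductible gives 47 − 3 = 44. No deviation. ✓
Risky: low deductible gives 47 − 7 = 40; high deductible gives 87 − 66 = 21. No deviation. ✓
Both incentive constraints hold.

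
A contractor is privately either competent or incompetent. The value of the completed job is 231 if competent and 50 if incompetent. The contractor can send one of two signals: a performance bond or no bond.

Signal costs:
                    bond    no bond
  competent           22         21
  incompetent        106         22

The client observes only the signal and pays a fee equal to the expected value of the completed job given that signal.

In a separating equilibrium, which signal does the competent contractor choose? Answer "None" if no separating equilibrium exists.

None

Try competent → bond, incompetent → no bond:
  Under separation the client infers type exactly: bond → competent (pays 231), no bond → incompetent (pays 50).
  Competent: bond gives 231 − 22 = 209; no bond gives 50 − 21 = 29. No deviation. ✓
  Incompetent: no bond gives 50 − 22 = 28; bond gives 231 − 106 = 125. Would deviate. ✗
Try competent → no bond, incompetent → bond:
  Under separation the client infers type exactly: no bond → competent (pays 231), bond → incompetent (pays 50).
  Competent: no bond gives 231 − 21 = 210; bond gives 50 − 22 = 28. No deviation. ✓
  Incompetent: bond gives 50 − 106 = -56; no bond gives 231 − 22 = 209. Would deviate. ✗
Neither assignment is incentive-compatible.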